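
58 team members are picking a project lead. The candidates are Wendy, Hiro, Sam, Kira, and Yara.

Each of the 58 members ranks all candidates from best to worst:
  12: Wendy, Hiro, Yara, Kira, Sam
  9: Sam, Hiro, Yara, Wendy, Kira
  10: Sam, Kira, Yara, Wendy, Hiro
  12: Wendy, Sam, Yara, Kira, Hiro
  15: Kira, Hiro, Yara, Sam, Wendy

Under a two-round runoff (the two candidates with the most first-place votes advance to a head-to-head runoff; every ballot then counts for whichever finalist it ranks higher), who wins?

Sam

Round 1 first-place votes: Wendy 24, Hiro 0, Sam 19, Kira 15, Yara 0. Wendy and Sam advance.
Runoff: Wendy is ranked above Sam on 24 ballots, Sam above Wendy on 34.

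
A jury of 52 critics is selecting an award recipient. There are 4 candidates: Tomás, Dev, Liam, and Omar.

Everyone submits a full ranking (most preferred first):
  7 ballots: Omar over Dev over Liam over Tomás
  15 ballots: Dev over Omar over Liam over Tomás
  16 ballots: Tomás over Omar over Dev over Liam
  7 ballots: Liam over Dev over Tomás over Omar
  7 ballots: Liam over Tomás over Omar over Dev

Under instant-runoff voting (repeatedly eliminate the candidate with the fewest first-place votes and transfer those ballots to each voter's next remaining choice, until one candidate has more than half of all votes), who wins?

Round 1: Tomás 16, Dev 15, Liam 14, Omar 7. Omar eliminated.
Round 2: Tomás 16, Dev 22, Liam 14. Liam eliminated.
Round 3: Tomás 23, Dev 29. Dev has a majority (≥27).

Dev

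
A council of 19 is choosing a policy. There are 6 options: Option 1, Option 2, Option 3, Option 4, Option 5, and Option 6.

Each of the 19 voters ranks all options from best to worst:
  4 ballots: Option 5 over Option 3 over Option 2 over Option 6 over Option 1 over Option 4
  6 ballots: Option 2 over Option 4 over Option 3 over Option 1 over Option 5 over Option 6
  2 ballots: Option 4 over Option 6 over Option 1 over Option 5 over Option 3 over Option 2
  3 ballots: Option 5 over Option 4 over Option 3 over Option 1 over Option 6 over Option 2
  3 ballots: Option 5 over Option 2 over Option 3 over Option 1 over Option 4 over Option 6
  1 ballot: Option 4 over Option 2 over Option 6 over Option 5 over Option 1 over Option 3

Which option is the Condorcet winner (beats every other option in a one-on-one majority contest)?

Option 5

Option 5 vs Option 1: 11–8
Option 5 vs Option 2: 12–7
Option 5 vs Option 3: 13–6
Option 5 vs Option 4: 10–9
Option 5 vs Option 6: 16–3
Option 5 beats every other option.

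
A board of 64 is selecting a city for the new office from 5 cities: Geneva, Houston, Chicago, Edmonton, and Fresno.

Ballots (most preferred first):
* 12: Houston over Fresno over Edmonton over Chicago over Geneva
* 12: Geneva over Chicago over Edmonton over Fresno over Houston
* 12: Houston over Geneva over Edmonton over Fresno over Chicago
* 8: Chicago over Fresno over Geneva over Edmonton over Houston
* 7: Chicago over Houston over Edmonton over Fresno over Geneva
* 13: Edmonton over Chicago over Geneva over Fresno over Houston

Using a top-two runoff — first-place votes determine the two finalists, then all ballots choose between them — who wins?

Chicago

Round 1 first-place votes: Geneva 12, Houston 24, Chicago 15, Edmonton 13, Fresno 0. Houston and Chicago advance.
Runoff: Houston is ranked above Chicago on 24 ballots, Chicago above Houston on 40.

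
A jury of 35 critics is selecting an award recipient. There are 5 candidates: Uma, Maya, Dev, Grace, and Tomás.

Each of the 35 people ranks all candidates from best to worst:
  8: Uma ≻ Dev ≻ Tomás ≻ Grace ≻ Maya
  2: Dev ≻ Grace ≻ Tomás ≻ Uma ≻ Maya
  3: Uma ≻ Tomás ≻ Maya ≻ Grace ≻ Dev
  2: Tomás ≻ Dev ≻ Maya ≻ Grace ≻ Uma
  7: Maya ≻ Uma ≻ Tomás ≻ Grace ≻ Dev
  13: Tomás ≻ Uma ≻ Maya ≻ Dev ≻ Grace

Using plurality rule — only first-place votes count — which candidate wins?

Tomás

First-place votes: Uma 11, Maya 7, Dev 2, Grace 0, Tomás 15.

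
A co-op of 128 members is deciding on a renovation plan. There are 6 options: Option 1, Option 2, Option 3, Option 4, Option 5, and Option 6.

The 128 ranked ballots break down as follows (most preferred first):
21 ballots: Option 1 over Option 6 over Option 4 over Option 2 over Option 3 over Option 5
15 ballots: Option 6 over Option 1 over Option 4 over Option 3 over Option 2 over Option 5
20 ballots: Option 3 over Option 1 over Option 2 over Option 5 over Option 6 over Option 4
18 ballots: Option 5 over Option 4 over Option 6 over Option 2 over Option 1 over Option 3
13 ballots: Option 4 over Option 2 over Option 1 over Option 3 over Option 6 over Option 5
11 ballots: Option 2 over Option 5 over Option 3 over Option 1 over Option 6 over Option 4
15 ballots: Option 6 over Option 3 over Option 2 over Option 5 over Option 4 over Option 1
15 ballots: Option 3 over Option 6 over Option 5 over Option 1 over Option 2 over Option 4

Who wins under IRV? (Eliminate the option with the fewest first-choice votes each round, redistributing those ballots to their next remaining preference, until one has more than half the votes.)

Option 6

Round 1: Option 1 21, Option 2 11, Option 3 35, Option 4 13, Option 5 18, Option 6 30. Option 2 eliminated.
Round 2: Option 1 21, Option 3 35, Option 4 13, Option 5 29, Option 6 30. Option 4 eliminated.
Round 3: Option 1 34, Option 3 35, Option 5 29, Option 6 30. Option 5 eliminated.
Round 4: Option 1 34, Option 3 46, Option 6 48. Option 1 eliminated.
Round 5: Option 3 59, Option 6 69. Option 6 has a majority (≥65).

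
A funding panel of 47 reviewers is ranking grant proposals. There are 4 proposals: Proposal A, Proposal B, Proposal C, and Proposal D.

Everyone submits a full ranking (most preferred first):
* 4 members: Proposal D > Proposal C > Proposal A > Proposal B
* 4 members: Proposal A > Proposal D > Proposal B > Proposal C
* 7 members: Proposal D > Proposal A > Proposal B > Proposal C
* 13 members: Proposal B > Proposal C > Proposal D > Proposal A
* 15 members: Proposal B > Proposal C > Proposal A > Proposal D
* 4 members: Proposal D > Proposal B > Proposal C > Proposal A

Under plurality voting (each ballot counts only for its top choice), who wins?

First-place votes: Proposal A 4, Proposal B 28, Proposal C 0, Proposal D 15.

Proposal B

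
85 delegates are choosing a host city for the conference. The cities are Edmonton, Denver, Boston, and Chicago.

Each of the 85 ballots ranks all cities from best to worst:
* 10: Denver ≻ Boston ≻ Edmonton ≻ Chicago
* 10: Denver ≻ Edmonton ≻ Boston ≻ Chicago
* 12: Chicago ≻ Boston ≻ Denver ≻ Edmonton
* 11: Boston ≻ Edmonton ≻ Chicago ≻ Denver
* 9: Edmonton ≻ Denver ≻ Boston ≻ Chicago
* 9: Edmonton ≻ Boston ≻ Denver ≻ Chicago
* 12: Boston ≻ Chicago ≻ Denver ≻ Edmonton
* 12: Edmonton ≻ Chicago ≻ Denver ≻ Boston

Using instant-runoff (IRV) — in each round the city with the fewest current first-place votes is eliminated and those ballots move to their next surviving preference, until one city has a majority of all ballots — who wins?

Round 1: Edmonton 30, Denver 20, Boston 23, Chicago 12. Chicago eliminated.
Round 2: Edmonton 30, Denver 20, Boston 35. Denver eliminated.
Round 3: Edmonton 40, Boston 45. Boston has a majority (≥43).

Boston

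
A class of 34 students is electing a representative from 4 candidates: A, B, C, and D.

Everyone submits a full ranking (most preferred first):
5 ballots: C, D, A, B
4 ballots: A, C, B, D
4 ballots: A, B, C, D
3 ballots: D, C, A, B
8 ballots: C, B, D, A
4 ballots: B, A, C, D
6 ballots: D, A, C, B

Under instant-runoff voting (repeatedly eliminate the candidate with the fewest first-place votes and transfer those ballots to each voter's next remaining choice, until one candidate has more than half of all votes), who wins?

Round 1: A 8, B 4, C 13, D 9. B eliminated.
Round 2: A 12, C 13, D 9. D eliminated.
Round 3: A 18, C 16. A has a majority (≥18).

A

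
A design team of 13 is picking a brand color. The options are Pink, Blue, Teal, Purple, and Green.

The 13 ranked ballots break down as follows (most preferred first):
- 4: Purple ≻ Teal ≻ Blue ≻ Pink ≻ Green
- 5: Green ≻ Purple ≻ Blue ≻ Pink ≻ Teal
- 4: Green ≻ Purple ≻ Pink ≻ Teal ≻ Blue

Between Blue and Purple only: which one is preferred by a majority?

Purple

Blue is ranked above Purple on 0 ballots; Purple above Blue on 13.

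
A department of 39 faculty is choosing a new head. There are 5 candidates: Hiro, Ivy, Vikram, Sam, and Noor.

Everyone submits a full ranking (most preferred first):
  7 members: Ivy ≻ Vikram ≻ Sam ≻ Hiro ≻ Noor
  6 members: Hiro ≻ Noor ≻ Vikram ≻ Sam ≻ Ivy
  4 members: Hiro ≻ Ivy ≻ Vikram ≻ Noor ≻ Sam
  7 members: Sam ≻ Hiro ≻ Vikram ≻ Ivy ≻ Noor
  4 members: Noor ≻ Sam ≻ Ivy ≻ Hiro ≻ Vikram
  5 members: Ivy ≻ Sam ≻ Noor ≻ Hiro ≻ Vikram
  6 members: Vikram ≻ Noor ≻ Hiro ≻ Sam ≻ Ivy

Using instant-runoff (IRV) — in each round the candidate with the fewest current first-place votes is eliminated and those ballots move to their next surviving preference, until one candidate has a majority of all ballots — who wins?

Hiro

Round 1: Hiro 10, Ivy 12, Vikram 6, Sam 7, Noor 4. Noor eliminated.
Round 2: Hiro 10, Ivy 12, Vikram 6, Sam 11. Vikram eliminated.
Round 3: Hiro 16, Ivy 12, Sam 11. Sam eliminated.
Round 4: Hiro 23, Ivy 16. Hiro has a majority (≥20).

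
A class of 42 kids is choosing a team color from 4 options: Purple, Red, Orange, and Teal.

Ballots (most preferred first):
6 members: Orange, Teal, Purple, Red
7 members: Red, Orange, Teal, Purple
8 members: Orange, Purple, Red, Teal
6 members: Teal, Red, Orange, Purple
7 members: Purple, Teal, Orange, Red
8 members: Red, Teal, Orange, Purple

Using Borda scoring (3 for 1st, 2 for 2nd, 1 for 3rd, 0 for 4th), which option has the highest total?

Purple: 6×1 + 7×0 + 8×2 + 6×0 + 7×3 + 8×0 = 43
Red: 6×0 + 7×3 + 8×1 + 6×2 + 7×0 + 8×3 = 65
Orange: 6×3 + 7×2 + 8×3 + 6×1 + 7×1 + 8×1 = 77
Teal: 6×2 + 7×1 + 8×0 + 6×3 + 7×2 + 8×2 = 67

Orange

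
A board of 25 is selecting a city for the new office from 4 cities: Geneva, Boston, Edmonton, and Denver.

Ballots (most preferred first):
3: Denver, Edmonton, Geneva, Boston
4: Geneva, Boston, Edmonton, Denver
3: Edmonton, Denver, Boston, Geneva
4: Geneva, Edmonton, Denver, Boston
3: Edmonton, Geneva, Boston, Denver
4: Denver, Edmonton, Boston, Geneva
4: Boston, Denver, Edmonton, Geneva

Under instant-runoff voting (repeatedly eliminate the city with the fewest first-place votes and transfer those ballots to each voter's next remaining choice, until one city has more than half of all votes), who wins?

Round 1: Geneva 8, Boston 4, Edmonton 6, Denver 7. Boston eliminated.
Round 2: Geneva 8, Edmonton 6, Denver 11. Edmonton eliminated.
Round 3: Geneva 11, Denver 14. Denver has a majority (≥13).

Denver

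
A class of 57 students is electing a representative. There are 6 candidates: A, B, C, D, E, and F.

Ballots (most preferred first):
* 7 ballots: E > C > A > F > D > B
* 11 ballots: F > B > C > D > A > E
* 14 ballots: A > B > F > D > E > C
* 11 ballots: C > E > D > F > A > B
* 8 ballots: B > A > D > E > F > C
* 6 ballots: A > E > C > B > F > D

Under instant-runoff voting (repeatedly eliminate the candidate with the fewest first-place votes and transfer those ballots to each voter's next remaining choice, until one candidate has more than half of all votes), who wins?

Round 1: A 20, B 8, C 11, D 0, E 7, F 11. D eliminated.
Round 2: A 20, B 8, C 11, E 7, F 11. E eliminated.
Round 3: A 20, B 8, C 18, F 11. B eliminated.
Round 4: A 28, C 18, F 11. F eliminated.
Round 5: A 28, C 29. C has a majority (≥29).

C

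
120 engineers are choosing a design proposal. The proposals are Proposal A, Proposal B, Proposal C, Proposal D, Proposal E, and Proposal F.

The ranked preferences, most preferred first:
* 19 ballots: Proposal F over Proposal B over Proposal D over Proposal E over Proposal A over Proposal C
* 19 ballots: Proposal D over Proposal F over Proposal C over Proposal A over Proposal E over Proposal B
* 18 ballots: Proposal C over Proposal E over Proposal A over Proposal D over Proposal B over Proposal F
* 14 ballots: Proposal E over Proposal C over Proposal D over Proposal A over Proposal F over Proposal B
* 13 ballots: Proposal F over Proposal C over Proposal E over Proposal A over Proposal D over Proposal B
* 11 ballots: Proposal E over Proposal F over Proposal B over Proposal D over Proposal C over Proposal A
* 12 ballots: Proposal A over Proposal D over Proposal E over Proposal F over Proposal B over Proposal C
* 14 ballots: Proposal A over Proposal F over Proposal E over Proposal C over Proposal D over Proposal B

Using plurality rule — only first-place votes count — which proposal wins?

First-place votes: Proposal A 26, Proposal B 0, Proposal C 18, Proposal D 19, Proposal E 25, Proposal F 32.

Proposal F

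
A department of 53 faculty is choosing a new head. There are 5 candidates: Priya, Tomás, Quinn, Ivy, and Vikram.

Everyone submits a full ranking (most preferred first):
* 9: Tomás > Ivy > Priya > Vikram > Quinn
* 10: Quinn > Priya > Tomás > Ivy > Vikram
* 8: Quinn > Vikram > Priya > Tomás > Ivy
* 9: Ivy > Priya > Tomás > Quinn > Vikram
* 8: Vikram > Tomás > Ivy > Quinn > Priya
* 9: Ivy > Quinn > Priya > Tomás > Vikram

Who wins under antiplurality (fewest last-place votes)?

Last-place votes: Priya 8, Tomás 0, Quinn 9, Ivy 8, Vikram 28.

Tomás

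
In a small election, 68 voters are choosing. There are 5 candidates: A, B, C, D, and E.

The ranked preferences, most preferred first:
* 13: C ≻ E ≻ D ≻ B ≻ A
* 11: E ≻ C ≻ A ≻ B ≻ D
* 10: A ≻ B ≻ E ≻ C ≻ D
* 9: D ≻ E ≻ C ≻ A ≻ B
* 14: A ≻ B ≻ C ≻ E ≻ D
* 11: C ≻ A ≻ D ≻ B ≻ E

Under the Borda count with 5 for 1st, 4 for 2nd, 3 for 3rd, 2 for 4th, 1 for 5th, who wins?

A: 13×1 + 11×3 + 10×5 + 9×2 + 14×5 + 11×4 = 228
B: 13×2 + 11×2 + 10×4 + 9×1 + 14×4 + 11×2 = 175
C: 13×5 + 11×4 + 10×2 + 9×3 + 14×3 + 11×5 = 253
D: 13×3 + 11×1 + 10×1 + 9×5 + 14×1 + 11×3 = 152
E: 13×4 + 11×5 + 10×3 + 9×4 + 14×2 + 11×1 = 212

C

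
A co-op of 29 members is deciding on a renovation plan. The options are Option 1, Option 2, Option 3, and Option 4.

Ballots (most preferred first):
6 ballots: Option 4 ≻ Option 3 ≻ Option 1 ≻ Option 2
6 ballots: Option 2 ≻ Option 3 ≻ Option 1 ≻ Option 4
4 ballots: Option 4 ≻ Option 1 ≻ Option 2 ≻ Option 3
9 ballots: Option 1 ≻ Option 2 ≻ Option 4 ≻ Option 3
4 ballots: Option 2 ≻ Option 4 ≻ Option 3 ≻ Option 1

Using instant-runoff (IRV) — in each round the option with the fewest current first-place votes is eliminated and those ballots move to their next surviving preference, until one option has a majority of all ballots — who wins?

Round 1: Option 1 9, Option 2 10, Option 3 0, Option 4 10. Option 3 eliminated.
Round 2: Option 1 9, Option 2 10, Option 4 10. Option 1 eliminated.
Round 3: Option 2 19, Option 4 10. Option 2 has a majority (≥15).

Option 2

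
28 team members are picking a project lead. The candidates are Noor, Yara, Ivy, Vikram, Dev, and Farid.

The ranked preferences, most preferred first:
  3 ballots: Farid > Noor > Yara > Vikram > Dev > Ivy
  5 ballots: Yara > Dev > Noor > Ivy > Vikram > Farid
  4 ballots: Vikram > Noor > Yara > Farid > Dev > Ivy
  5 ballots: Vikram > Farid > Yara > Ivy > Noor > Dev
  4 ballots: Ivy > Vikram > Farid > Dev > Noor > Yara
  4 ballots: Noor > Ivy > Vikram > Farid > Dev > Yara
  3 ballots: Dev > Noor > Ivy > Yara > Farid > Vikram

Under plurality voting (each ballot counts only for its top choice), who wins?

Vikram

First-place votes: Noor 4, Yara 5, Ivy 4, Vikram 9, Dev 3, Farid 3.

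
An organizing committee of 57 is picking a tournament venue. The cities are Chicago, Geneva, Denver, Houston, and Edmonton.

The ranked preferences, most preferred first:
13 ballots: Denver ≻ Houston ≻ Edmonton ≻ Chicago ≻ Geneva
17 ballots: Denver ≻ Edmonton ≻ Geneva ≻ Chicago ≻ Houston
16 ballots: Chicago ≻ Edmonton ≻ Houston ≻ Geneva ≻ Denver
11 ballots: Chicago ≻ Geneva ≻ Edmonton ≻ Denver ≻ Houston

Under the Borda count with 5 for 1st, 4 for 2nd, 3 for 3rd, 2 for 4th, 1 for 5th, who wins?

Chicago: 13×2 + 17×2 + 16×5 + 11×5 = 195
Geneva: 13×1 + 17×3 + 16×2 + 11×4 = 140
Denver: 13×5 + 17×5 + 16×1 + 11×2 = 188
Houston: 13×4 + 17×1 + 16×3 + 11×1 = 128
Edmonton: 13×3 + 17×4 + 16×4 + 11×3 = 204

Edmonton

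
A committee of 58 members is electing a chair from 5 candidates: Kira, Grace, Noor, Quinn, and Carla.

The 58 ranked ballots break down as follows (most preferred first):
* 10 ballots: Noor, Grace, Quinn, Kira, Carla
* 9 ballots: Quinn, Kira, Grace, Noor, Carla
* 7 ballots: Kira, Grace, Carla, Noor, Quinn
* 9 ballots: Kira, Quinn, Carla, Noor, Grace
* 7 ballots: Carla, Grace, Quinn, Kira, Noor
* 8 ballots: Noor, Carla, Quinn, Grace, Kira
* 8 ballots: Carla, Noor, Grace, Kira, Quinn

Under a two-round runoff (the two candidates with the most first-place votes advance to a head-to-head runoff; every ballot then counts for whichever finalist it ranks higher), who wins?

Kira

Round 1 first-place votes: Kira 16, Grace 0, Noor 18, Quinn 9, Carla 15. Noor and Kira advance.
Runoff: Noor is ranked above Kira on 26 ballots, Kira above Noor on 32.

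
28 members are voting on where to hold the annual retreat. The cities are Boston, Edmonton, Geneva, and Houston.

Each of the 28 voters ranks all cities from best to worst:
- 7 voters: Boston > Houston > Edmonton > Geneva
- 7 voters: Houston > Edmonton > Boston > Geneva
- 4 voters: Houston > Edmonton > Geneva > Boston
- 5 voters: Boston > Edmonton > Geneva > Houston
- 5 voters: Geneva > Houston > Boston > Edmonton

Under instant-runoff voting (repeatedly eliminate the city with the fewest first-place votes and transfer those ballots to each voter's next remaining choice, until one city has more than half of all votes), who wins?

Round 1: Boston 12, Edmonton 0, Geneva 5, Houston 11. Edmonton eliminated.
Round 2: Boston 12, Geneva 5, Houston 11. Geneva eliminated.
Round 3: Boston 12, Houston 16. Houston has a majority (≥15).

Houston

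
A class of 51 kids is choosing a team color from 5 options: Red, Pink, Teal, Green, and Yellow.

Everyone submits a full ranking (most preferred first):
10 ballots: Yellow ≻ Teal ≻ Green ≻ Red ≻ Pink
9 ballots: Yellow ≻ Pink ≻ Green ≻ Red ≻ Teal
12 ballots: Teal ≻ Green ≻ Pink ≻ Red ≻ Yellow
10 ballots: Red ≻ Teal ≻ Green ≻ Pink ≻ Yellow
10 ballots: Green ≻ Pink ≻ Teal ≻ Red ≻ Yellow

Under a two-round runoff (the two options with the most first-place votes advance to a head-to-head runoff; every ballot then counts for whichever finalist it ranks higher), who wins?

Round 1 first-place votes: Red 10, Pink 0, Teal 12, Green 10, Yellow 19. Yellow and Teal advance.
Runoff: Yellow is ranked above Teal on 19 ballots, Teal above Yellow on 32.

Teal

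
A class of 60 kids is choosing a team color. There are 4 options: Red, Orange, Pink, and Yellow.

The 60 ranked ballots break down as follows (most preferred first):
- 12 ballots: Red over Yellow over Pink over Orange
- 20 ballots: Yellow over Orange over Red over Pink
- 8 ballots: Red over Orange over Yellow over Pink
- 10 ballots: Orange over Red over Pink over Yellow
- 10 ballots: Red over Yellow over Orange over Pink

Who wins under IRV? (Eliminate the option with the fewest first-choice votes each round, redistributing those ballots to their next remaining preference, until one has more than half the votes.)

Red

Round 1: Red 30, Orange 10, Pink 0, Yellow 20. Pink eliminated.
Round 2: Red 30, Orange 10, Yellow 20. Orange eliminated.
Round 3: Red 40, Yellow 20. Red has a majority (≥31).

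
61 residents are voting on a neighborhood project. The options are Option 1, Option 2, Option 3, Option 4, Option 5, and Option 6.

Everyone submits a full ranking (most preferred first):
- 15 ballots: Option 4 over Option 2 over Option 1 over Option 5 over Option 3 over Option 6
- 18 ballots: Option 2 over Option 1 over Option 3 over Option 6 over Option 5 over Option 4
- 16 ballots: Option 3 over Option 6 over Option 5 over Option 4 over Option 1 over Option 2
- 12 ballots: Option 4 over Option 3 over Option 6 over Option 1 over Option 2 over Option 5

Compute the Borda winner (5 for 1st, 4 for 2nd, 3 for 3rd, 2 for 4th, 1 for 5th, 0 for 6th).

Option 1: 15×3 + 18×4 + 16×1 + 12×2 = 157
Option 2: 15×4 + 18×5 + 16×0 + 12×1 = 162
Option 3: 15×1 + 18×3 + 16×5 + 12×4 = 197
Option 4: 15×5 + 18×0 + 16×2 + 12×5 = 167
Option 5: 15×2 + 18×1 + 16×3 + 12×0 = 96
Option 6: 15×0 + 18×2 + 16×4 + 12×3 = 136

Option 3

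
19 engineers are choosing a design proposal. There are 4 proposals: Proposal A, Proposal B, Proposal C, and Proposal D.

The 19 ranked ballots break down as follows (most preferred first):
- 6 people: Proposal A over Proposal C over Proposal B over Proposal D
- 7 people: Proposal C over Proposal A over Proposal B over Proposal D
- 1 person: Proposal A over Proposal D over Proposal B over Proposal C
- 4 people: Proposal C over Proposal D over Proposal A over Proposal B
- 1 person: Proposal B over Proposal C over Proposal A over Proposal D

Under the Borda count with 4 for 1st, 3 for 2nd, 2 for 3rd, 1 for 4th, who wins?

Proposal A: 6×4 + 7×3 + 1×4 + 4×2 + 1×2 = 59
Proposal B: 6×2 + 7×2 + 1×2 + 4×1 + 1×4 = 36
Proposal C: 6×3 + 7×4 + 1×1 + 4×4 + 1×3 = 66
Proposal D: 6×1 + 7×1 + 1×3 + 4×3 + 1×1 = 29

Proposal C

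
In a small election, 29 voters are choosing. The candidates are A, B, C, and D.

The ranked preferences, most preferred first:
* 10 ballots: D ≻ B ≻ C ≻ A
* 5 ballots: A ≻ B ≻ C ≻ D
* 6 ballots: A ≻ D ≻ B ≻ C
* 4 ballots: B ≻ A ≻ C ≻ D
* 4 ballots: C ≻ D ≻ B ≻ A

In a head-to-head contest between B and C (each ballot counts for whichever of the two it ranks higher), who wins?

B is ranked above C on 25 ballots; C above B on 4.

B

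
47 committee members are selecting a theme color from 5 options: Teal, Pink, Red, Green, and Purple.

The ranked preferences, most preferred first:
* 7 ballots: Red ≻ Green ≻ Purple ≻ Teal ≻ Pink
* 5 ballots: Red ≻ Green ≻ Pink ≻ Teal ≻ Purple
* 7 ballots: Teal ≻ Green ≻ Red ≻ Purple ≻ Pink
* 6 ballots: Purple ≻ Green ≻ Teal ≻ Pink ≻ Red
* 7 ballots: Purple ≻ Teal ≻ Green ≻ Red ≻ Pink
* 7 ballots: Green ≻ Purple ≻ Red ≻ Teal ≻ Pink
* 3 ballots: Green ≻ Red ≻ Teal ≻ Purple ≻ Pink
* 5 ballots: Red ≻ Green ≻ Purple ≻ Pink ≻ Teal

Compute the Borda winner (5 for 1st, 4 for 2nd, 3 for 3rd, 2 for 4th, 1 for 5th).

Green

Teal: 7×2 + 5×2 + 7×5 + 6×3 + 7×4 + 7×2 + 3×3 + 5×1 = 133
Pink: 7×1 + 5×3 + 7×1 + 6×2 + 7×1 + 7×1 + 3×1 + 5×2 = 68
Red: 7×5 + 5×5 + 7×3 + 6×1 + 7×2 + 7×3 + 3×4 + 5×5 = 159
Green: 7×4 + 5×4 + 7×4 + 6×4 + 7×3 + 7×5 + 3×5 + 5×4 = 191
Purple: 7×3 + 5×1 + 7×2 + 6×5 + 7×5 + 7×4 + 3×2 + 5×3 = 154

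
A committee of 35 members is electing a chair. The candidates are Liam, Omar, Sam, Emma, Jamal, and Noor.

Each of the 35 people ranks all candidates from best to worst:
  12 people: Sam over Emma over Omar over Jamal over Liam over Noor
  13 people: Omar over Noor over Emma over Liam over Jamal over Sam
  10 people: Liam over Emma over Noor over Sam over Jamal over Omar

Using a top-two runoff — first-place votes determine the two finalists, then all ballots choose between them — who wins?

Round 1 first-place votes: Liam 10, Omar 13, Sam 12, Emma 0, Jamal 0, Noor 0. Omar and Sam advance.
Runoff: Omar is ranked above Sam on 13 ballots, Sam above Omar on 22.

Sam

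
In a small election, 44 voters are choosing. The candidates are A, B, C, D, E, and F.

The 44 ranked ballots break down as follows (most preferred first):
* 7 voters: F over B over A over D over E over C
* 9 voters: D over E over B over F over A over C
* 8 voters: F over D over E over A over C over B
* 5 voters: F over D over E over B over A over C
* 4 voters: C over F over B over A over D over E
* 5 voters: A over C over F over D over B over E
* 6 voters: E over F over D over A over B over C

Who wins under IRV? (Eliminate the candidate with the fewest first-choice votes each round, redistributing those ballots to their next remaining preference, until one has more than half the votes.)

F

Round 1: A 5, B 0, C 4, D 9, E 6, F 20. B eliminated.
Round 2: A 5, C 4, D 9, E 6, F 20. C eliminated.
Round 3: A 5, D 9, E 6, F 24. F has a majority (≥23).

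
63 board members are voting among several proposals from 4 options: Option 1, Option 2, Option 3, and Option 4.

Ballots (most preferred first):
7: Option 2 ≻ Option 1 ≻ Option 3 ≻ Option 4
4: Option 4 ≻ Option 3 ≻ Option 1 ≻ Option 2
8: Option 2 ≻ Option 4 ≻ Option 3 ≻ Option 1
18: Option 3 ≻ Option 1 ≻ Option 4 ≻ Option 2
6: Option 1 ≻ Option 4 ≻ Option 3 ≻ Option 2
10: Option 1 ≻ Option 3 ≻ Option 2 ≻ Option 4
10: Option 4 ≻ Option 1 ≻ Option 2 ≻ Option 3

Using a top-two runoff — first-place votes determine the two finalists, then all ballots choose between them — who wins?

Round 1 first-place votes: Option 1 16, Option 2 15, Option 3 18, Option 4 14. Option 3 and Option 1 advance.
Runoff: Option 3 is ranked above Option 1 on 30 ballots, Option 1 above Option 3 on 33.

Option 1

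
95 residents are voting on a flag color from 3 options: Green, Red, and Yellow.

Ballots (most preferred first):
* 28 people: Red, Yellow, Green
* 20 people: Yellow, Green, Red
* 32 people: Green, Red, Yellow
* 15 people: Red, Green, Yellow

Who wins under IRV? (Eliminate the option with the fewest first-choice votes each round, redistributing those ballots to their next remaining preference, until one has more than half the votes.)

Green

Round 1: Green 32, Red 43, Yellow 20. Yellow eliminated.
Round 2: Green 52, Red 43. Green has a majority (≥48).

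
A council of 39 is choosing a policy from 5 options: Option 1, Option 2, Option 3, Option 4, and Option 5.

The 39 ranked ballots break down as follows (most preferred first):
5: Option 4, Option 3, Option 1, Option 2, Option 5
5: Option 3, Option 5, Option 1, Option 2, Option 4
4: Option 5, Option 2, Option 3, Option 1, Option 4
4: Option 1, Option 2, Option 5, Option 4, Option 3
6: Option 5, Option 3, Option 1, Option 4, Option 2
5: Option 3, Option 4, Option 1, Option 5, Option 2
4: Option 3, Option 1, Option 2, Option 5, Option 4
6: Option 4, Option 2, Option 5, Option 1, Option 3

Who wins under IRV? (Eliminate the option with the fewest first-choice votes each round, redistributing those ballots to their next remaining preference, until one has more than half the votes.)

Round 1: Option 1 4, Option 2 0, Option 3 14, Option 4 11, Option 5 10. Option 2 eliminated.
Round 2: Option 1 4, Option 3 14, Option 4 11, Option 5 10. Option 1 eliminated.
Round 3: Option 3 14, Option 4 11, Option 5 14. Option 4 eliminated.
Round 4: Option 3 19, Option 5 20. Option 5 has a majority (≥20).

Option 5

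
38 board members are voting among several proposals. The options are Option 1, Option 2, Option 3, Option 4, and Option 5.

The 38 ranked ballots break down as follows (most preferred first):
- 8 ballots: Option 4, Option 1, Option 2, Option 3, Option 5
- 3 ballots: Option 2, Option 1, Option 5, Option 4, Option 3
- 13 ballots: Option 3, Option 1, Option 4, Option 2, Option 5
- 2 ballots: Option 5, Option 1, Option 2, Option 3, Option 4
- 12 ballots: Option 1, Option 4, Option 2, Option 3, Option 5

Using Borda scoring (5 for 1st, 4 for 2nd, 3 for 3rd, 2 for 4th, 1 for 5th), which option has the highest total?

Option 1

Option 1: 8×4 + 3×4 + 13×4 + 2×4 + 12×5 = 164
Option 2: 8×3 + 3×5 + 13×2 + 2×3 + 12×3 = 107
Option 3: 8×2 + 3×1 + 13×5 + 2×2 + 12×2 = 112
Option 4: 8×5 + 3×2 + 13×3 + 2×1 + 12×4 = 135
Option 5: 8×1 + 3×3 + 13×1 + 2×5 + 12×1 = 52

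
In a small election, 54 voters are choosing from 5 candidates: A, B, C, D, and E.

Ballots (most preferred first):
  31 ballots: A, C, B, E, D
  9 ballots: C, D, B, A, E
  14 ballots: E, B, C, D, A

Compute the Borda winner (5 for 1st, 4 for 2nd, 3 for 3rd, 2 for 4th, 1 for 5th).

A: 31×5 + 9×2 + 14×1 = 187
B: 31×3 + 9×3 + 14×4 = 176
C: 31×4 + 9×5 + 14×3 = 211
D: 31×1 + 9×4 + 14×2 = 95
E: 31×2 + 9×1 + 14×5 = 141

C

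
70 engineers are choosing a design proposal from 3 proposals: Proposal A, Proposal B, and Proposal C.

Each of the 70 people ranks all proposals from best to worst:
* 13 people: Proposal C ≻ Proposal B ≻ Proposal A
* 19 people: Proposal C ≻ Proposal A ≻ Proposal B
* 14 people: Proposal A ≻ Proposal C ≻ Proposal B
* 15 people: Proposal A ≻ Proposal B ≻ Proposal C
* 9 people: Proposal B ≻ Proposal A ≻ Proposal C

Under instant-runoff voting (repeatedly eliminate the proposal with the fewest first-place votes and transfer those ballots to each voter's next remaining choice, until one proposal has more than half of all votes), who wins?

Round 1: Proposal A 29, Proposal B 9, Proposal C 32. Proposal B eliminated.
Round 2: Proposal A 38, Proposal C 32. Proposal A has a majority (≥36).

Proposal A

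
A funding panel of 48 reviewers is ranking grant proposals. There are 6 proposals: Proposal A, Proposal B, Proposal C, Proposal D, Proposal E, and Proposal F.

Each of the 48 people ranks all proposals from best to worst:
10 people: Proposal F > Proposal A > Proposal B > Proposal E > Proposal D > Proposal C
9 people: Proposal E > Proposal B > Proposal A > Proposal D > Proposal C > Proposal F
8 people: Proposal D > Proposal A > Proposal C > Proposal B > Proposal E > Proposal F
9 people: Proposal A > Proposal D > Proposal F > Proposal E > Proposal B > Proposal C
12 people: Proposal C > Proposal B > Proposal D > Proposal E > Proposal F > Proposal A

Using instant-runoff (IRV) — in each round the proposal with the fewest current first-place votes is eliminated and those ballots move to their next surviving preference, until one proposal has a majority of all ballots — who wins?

Round 1: Proposal A 9, Proposal B 0, Proposal C 12, Proposal D 8, Proposal E 9, Proposal F 10. Proposal B eliminated.
Round 2: Proposal A 9, Proposal C 12, Proposal D 8, Proposal E 9, Proposal F 10. Proposal D eliminated.
Round 3: Proposal A 17, Proposal C 12, Proposal E 9, Proposal F 10. Proposal E eliminated.
Round 4: Proposal A 26, Proposal C 12, Proposal F 10. Proposal A has a majority (≥25).

Proposal A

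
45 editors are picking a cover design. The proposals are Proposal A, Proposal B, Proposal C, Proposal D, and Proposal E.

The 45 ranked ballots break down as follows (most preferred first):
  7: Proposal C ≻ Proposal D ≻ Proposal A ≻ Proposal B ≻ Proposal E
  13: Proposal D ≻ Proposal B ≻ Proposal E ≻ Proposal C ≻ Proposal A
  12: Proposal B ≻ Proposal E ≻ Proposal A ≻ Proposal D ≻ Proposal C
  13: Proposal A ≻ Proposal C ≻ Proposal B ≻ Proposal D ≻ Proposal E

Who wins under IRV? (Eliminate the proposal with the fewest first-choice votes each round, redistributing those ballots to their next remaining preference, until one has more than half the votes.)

Proposal A

Round 1: Proposal A 13, Proposal B 12, Proposal C 7, Proposal D 13, Proposal E 0. Proposal E eliminated.
Round 2: Proposal A 13, Proposal B 12, Proposal C 7, Proposal D 13. Proposal C eliminated.
Round 3: Proposal A 13, Proposal B 12, Proposal D 20. Proposal B eliminated.
Round 4: Proposal A 25, Proposal D 20. Proposal A has a majority (≥23).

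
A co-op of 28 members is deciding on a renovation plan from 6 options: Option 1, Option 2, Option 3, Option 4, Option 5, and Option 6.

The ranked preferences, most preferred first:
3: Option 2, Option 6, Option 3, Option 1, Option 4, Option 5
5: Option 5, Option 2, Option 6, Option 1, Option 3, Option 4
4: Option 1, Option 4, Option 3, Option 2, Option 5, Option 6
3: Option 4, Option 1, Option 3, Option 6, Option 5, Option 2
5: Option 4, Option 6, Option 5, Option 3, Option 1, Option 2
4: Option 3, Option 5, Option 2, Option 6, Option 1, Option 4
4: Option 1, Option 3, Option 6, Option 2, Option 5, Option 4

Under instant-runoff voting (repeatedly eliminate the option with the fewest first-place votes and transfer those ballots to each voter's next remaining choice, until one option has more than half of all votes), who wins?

Round 1: Option 1 8, Option 2 3, Option 3 4, Option 4 8, Option 5 5, Option 6 0. Option 6 eliminated.
Round 2: Option 1 8, Option 2 3, Option 3 4, Option 4 8, Option 5 5. Option 2 eliminated.
Round 3: Option 1 8, Option 3 7, Option 4 8, Option 5 5. Option 5 eliminated.
Round 4: Option 1 13, Option 3 7, Option 4 8. Option 3 eliminated.
Round 5: Option 1 20, Option 4 8. Option 1 has a majority (≥15).

Option 1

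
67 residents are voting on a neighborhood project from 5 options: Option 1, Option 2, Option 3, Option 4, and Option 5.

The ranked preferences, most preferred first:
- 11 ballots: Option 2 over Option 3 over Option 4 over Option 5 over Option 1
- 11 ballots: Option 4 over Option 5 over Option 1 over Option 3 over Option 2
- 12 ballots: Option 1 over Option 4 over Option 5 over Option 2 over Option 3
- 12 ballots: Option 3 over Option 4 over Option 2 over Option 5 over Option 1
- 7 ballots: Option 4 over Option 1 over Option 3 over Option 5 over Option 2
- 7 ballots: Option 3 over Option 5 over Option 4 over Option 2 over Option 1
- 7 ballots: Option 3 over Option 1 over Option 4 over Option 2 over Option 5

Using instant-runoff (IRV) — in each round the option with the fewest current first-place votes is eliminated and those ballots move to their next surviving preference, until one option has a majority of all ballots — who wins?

Option 3

Round 1: Option 1 12, Option 2 11, Option 3 26, Option 4 18, Option 5 0. Option 5 eliminated.
Round 2: Option 1 12, Option 2 11, Option 3 26, Option 4 18. Option 2 eliminated.
Round 3: Option 1 12, Option 3 37, Option 4 18. Option 3 has a majority (≥34).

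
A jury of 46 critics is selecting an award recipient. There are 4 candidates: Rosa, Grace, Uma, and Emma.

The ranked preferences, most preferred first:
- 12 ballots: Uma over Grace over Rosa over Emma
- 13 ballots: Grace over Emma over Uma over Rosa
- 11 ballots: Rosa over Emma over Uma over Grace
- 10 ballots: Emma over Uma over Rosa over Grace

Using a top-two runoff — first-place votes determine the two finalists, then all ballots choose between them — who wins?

Uma

Round 1 first-place votes: Rosa 11, Grace 13, Uma 12, Emma 10. Grace and Uma advance.
Runoff: Grace is ranked above Uma on 13 ballots, Uma above Grace on 33.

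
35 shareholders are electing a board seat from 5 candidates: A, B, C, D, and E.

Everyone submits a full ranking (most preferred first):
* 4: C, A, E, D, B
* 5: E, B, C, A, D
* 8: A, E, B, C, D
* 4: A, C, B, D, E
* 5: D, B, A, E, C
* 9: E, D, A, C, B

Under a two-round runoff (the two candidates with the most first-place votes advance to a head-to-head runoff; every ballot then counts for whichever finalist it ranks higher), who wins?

Round 1 first-place votes: A 12, B 0, C 4, D 5, E 14. E and A advance.
Runoff: E is ranked above A on 14 ballots, A above E on 21.

A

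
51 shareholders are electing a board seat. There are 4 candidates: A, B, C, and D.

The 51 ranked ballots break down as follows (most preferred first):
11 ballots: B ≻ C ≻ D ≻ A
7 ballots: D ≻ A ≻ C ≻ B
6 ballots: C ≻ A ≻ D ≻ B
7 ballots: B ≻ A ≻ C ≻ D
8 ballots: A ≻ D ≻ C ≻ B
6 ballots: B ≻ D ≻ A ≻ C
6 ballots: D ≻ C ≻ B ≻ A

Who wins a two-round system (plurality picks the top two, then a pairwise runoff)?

Round 1 first-place votes: A 8, B 24, C 6, D 13. B and D advance.
Runoff: B is ranked above D on 24 ballots, D above B on 27.

D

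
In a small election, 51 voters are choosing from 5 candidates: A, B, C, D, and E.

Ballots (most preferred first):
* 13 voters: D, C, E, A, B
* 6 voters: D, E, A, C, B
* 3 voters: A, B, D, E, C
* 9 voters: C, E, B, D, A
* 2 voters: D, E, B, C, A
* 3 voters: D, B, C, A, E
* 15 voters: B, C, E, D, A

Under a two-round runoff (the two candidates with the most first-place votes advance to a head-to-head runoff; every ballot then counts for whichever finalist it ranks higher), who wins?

Round 1 first-place votes: A 3, B 15, C 9, D 24, E 0. D and B advance.
Runoff: D is ranked above B on 24 ballots, B above D on 27.

B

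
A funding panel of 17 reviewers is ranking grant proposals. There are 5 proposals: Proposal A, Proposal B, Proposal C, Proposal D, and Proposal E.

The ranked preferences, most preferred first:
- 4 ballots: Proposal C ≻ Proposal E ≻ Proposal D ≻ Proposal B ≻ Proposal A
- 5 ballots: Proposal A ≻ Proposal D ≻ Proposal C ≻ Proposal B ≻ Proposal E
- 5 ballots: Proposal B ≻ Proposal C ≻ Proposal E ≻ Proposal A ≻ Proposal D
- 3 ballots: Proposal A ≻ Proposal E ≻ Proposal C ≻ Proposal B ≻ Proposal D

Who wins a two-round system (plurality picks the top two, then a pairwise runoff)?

Proposal B

Round 1 first-place votes: Proposal A 8, Proposal B 5, Proposal C 4, Proposal D 0, Proposal E 0. Proposal A and Proposal B advance.
Runoff: Proposal A is ranked above Proposal B on 8 ballots, Proposal B above Proposal A on 9.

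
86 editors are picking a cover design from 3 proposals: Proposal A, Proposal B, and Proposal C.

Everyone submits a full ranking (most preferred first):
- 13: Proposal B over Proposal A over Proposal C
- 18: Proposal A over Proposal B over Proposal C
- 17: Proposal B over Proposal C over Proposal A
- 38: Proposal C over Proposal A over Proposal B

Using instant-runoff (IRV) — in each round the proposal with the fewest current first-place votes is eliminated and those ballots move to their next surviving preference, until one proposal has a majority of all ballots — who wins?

Round 1: Proposal A 18, Proposal B 30, Proposal C 38. Proposal A eliminated.
Round 2: Proposal B 48, Proposal C 38. Proposal B has a majority (≥44).

Proposal B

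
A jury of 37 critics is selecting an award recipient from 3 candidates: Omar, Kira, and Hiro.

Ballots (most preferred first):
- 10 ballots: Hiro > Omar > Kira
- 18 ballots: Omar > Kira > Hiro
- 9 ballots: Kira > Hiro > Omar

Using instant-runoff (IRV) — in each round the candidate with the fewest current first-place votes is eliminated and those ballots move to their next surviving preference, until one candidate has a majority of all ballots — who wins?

Round 1: Omar 18, Kira 9, Hiro 10. Kira eliminated.
Round 2: Omar 18, Hiro 19. Hiro has a majority (≥19).

Hiro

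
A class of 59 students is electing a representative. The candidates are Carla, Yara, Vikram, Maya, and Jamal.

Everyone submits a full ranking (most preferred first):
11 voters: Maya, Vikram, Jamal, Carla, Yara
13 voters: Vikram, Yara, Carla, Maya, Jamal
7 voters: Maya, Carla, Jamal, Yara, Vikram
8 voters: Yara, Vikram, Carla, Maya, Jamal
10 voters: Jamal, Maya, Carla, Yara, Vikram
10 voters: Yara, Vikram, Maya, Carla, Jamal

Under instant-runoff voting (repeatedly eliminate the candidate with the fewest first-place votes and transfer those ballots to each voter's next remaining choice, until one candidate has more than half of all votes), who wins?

Yara

Round 1: Carla 0, Yara 18, Vikram 13, Maya 18, Jamal 10. Carla eliminated.
Round 2: Yara 18, Vikram 13, Maya 18, Jamal 10. Jamal eliminated.
Round 3: Yara 18, Vikram 13, Maya 28. Vikram eliminated.
Round 4: Yara 31, Maya 28. Yara has a majority (≥30).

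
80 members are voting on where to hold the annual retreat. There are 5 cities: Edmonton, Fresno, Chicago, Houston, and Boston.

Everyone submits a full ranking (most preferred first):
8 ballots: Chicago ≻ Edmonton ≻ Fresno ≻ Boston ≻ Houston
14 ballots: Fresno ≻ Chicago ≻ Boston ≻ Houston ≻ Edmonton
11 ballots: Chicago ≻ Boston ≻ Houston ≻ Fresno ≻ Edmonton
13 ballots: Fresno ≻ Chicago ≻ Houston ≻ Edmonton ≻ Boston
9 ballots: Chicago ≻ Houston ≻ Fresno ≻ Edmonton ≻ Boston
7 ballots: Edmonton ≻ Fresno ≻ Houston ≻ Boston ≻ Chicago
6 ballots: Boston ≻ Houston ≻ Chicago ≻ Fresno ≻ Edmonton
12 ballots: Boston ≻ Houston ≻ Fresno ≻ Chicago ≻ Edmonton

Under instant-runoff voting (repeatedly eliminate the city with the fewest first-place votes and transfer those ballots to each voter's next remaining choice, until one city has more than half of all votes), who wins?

Fresno

Round 1: Edmonton 7, Fresno 27, Chicago 28, Houston 0, Boston 18. Houston eliminated.
Round 2: Edmonton 7, Fresno 27, Chicago 28, Boston 18. Edmonton eliminated.
Round 3: Fresno 34, Chicago 28, Boston 18. Boston eliminated.
Round 4: Fresno 46, Chicago 34. Fresno has a majority (≥41).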